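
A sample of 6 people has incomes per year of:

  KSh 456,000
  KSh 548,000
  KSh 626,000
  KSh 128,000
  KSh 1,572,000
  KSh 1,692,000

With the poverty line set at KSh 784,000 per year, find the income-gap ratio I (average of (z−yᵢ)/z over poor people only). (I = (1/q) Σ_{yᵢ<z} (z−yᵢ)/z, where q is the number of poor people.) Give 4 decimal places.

0.4394

Incomes under z: KSh 128,000, KSh 456,000, KSh 548,000, KSh 626,000 (q = 4 of N = 6).
Shortfall ratios (z−y)/z: 0.8367, 0.4184, 0.3010, 0.2015; sum = 1.757653.
The income-gap ratio divides by q (the poor only): 1.757653 / 4 = 0.4394.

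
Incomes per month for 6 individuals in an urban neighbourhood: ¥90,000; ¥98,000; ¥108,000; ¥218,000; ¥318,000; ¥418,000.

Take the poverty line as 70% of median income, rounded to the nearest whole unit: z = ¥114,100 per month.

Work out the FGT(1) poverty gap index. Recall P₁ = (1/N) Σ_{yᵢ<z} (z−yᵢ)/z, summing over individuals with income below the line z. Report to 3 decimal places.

Poor units: ¥90,000, ¥98,000, ¥108,000 (q = 3 of N = 6).
Shortfall ratios: (114100−90000)/114100 = 0.2112; (114100−98000)/114100 = 0.1411; (114100−108000)/114100 = 0.0535.
Sum of shortfalls = 0.405784; P₁ averages over all N: 0.405784 / 6 = 0.068.

0.068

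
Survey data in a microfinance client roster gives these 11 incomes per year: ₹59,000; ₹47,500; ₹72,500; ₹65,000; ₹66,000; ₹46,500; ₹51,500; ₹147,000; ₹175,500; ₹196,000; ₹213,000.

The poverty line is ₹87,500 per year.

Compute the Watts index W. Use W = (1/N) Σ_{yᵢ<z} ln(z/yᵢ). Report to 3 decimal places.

0.267

Incomes under z: ₹46,500, ₹47,500, ₹51,500, ₹59,000, ₹65,000, ₹66,000, ₹72,500 (q = 7 of N = 11).
Log shortfalls: ln(87500/46500) = 0.6322; ln(87500/47500) = 0.6109; ln(87500/51500) = 0.5301; ln(87500/59000) = 0.3941; ln(87500/65000) = 0.2973; ln(87500/66000) = 0.2820; ln(87500/72500) = 0.1881.
W = 2.934542 / 11 = 0.267.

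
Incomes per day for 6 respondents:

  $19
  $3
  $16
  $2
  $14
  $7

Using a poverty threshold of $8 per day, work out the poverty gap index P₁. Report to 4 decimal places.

0.2500

Below z: $2, $3, $7 (q = 3 of N = 6).
Shortfall ratios: (8−2)/8 = 0.7500; (8−3)/8 = 0.6250; (8−7)/8 = 0.1250.
Sum of shortfalls = 1.500000; P₁ averages over all N: 1.500000 / 6 = 0.2500.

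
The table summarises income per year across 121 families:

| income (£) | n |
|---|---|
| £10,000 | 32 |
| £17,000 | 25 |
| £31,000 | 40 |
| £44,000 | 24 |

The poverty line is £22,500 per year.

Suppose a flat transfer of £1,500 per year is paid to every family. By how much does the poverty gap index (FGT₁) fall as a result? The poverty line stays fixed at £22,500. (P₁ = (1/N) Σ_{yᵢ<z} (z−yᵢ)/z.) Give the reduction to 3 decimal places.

Before: below the line — 32×£10,000, 25×£17,000; poverty gap index (FGT₁) = 0.19743.
After the £1,500 transfer: below the line — 32×£11,500, 25×£18,500; poverty gap index (FGT₁) = 0.16602.
Reduction = 0.19743 − 0.16602 = 0.031.

0.031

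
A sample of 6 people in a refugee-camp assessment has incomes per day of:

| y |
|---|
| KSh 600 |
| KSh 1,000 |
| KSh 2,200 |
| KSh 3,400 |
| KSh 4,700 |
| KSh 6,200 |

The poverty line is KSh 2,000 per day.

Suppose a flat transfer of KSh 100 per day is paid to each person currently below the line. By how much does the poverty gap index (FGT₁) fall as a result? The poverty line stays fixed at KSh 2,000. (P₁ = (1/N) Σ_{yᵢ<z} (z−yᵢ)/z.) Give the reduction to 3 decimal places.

Before: below the line — KSh 600, KSh 1,000; poverty gap index (FGT₁) = 0.20000.
After the KSh 100 transfer: below the line — KSh 700, KSh 1,100; poverty gap index (FGT₁) = 0.18333.
Reduction = 0.20000 − 0.18333 = 0.017.

0.017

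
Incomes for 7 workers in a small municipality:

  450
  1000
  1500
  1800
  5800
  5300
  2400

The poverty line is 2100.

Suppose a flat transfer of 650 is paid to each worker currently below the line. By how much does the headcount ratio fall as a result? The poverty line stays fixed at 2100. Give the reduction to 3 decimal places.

Before: below the line — 450, 1000, 1500, 1800; headcount ratio = 0.57143.
After the 650 transfer: below the line — 1100, 1650; headcount ratio = 0.28571.
Reduction = 0.57143 − 0.28571 = 0.286.

0.286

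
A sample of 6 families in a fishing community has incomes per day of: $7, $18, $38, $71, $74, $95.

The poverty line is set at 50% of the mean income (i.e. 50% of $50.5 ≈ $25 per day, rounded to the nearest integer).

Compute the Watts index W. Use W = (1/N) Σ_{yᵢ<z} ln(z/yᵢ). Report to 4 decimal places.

Below the line: $7, $18 (q = 2 of N = 6).
Log shortfalls: ln(25/7) = 1.2730; ln(25/18) = 0.3285.
W = 1.601470 / 6 = 0.2669.

0.2669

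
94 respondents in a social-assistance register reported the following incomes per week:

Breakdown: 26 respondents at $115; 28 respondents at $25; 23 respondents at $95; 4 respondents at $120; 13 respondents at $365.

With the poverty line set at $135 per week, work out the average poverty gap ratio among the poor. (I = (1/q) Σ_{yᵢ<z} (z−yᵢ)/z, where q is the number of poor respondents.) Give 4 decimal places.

0.4188

Below z: 28×$25, 23×$95, 26×$115, 4×$120 (q = 81 of N = 94).
Relative gaps: 0.8148 (×28), 0.2963 (×23), 0.1481 (×26), 0.1111 (×4); sum = 33.925926.
The income-gap ratio divides by q (the poor only): 33.925926 / 81 = 0.4188.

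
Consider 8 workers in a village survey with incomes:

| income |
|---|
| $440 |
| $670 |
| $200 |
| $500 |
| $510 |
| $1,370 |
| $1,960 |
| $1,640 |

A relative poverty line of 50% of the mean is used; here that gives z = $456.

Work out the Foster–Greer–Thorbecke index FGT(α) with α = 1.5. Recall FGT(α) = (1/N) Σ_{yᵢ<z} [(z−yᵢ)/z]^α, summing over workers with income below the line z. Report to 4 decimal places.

Below the line: $200, $440 (q = 2 of N = 8).
Normalized shortfalls: (456−200)/456 = 0.5614; (456−440)/456 = 0.0351.
Raised to α = 1.5: 0.42064; 0.00657.
Sum = 0.427215; FGT(1.5) = 0.427215 / 8 = 0.0534.

0.0534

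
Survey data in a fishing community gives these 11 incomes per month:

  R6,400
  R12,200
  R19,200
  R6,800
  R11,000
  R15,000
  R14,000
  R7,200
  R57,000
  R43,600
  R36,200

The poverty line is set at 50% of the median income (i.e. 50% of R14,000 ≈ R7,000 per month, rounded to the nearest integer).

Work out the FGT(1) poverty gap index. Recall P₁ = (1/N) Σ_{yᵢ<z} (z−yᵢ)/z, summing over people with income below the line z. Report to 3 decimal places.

Poor units: R6,400, R6,800 (q = 2 of N = 11).
Relative gaps: (7000−6400)/7000 = 0.0857; (7000−6800)/7000 = 0.0286.
Σ = 0.114286. Dividing by the full population N = 11 gives P₁ = 0.010.

0.010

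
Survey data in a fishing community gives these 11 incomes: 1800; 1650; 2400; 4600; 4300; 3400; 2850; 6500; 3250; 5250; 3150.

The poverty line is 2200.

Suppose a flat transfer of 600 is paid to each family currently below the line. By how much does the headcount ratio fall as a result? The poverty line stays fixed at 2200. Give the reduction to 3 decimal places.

0.182

Before: below the line — 1650, 1800; headcount ratio = 0.18182.
After the 600 transfer: below the line — none; headcount ratio = 0.00000.
Reduction = 0.18182 − 0.00000 = 0.182.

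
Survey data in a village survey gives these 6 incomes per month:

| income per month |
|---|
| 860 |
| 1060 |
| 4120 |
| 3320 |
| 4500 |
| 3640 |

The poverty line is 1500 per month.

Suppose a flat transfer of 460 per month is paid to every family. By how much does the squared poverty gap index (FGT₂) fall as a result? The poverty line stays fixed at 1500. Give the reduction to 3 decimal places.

Before: below the line — 860, 1060; squared poverty gap index (FGT₂) = 0.04468.
After the 460 transfer: below the line — 1320; squared poverty gap index (FGT₂) = 0.00240.
Reduction = 0.04468 − 0.00240 = 0.042.

0.042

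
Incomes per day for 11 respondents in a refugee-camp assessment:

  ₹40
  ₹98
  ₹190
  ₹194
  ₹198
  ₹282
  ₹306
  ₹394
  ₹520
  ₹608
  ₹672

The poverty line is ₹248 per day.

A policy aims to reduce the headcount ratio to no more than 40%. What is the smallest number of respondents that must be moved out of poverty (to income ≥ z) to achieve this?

5 of the 11 respondents are poor, so H = 5/11 = 0.455.
A headcount ratio of at most 40% allows at most ⌊0.40 × 11⌋ = 4 poor respondents.
So at least 5 − 4 = 1 must be lifted.

1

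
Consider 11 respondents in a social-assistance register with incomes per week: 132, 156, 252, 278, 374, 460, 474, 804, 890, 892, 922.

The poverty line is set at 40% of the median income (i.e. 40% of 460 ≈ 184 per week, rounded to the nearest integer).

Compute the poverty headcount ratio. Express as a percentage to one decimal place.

2 of the 11 respondents have income below 184.
H = 2/11 = 18.2%.

18.2%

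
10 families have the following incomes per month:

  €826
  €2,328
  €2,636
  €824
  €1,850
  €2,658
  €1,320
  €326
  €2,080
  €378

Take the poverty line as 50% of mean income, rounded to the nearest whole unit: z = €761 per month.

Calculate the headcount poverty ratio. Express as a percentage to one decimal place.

2 of the 10 families have income below €761.
H = 2/10 = 20.0%.

20.0%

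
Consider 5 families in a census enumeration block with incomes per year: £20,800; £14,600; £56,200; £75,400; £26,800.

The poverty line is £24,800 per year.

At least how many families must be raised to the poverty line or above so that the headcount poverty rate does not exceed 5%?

2 of the 5 families are poor, so H = 2/5 = 0.400.
A headcount ratio of at most 5% allows at most ⌊0.05 × 5⌋ = 0 poor families.
So at least 2 − 0 = 2 must be lifted.

2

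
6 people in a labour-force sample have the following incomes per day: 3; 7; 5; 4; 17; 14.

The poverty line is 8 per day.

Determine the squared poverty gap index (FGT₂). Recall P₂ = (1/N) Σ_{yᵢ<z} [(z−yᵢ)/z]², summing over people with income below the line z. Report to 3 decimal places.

Incomes under z: 3, 4, 5, 7 (q = 4 of N = 6).
Shortfall ratios: (8−3)/8 = 0.6250; (8−4)/8 = 0.5000; (8−5)/8 = 0.3750; (8−7)/8 = 0.1250.
Squared: 0.3906; 0.2500; 0.1406; 0.0156.
Sum = 0.796875; P₂ = 0.796875 / 6 = 0.133.

0.133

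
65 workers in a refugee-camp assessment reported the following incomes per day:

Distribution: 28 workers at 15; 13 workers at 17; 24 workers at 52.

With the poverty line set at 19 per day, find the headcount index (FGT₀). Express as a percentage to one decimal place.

63.1%

41 of the 65 workers have income below 19.
H = 41/65 = 63.1%.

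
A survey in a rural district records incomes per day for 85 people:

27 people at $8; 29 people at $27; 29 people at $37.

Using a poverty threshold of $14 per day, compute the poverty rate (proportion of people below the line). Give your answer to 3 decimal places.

0.318

27 of the 85 people have income below $14.
H = 27/85 = 0.318.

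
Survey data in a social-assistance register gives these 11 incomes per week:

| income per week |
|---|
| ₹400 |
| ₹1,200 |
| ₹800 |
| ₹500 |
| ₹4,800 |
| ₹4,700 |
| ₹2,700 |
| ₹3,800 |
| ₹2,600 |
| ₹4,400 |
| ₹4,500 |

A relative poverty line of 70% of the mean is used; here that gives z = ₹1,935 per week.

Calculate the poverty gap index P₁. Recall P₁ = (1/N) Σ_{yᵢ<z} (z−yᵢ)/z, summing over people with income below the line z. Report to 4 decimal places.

Poor units: ₹400, ₹500, ₹800, ₹1,200 (q = 4 of N = 11).
Gap ratios (z−y)/z: (1935−400)/1935 = 0.7933; (1935−500)/1935 = 0.7416; (1935−800)/1935 = 0.5866; (1935−1200)/1935 = 0.3798.
Σ = 2.501292. Dividing by the full population N = 11 gives P₁ = 0.2274.

0.2274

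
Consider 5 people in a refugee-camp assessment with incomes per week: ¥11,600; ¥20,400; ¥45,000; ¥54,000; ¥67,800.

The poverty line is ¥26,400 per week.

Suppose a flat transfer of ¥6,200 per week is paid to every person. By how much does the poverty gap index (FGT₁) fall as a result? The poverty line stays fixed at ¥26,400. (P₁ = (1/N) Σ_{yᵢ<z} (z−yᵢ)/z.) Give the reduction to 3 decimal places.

0.092

Before: below the line — ¥11,600, ¥20,400; poverty gap index (FGT₁) = 0.15758.
After the ¥6,200 transfer: below the line — ¥17,800; poverty gap index (FGT₁) = 0.06515.
Reduction = 0.15758 − 0.06515 = 0.092.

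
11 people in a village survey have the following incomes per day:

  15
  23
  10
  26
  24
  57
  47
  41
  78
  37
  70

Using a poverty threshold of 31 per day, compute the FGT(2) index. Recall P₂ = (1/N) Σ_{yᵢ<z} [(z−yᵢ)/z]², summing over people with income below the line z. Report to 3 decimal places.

Poor units: 10, 15, 23, 24, 26 (q = 5 of N = 11).
Shortfall ratios: (31−10)/31 = 0.6774; (31−15)/31 = 0.5161; (31−23)/31 = 0.2581; (31−24)/31 = 0.2258; (31−26)/31 = 0.1613.
Squared: 0.4589; 0.2664; 0.0666; 0.0510; 0.0260.
Sum = 0.868887; P₂ = 0.868887 / 11 = 0.079.

0.079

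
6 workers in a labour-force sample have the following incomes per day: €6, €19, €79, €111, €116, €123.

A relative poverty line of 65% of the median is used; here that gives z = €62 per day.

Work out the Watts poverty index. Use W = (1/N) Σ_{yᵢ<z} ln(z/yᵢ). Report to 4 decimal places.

Poor units: €6, €19 (q = 2 of N = 6).
Log shortfalls: ln(62/6) = 2.3354; ln(62/19) = 1.1827.
W = 3.518070 / 6 = 0.5863.

0.5863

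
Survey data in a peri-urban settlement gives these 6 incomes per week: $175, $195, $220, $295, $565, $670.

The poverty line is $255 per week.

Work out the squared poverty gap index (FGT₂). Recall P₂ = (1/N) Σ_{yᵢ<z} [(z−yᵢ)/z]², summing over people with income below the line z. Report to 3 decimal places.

0.029

Below the line: $175, $195, $220 (q = 3 of N = 6).
Gap ratios (z−y)/z: (255−175)/255 = 0.3137; (255−195)/255 = 0.2353; (255−220)/255 = 0.1373.
Squared: 0.0984; 0.0554; 0.0188.
Sum = 0.172626; P₂ = 0.172626 / 6 = 0.029.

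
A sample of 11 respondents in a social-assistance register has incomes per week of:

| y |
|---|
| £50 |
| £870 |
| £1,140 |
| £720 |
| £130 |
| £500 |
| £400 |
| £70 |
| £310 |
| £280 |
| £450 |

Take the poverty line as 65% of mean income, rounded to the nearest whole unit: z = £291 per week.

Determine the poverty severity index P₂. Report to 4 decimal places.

Incomes under z: £50, £70, £130, £280 (q = 4 of N = 11).
Gap ratios (z−y)/z: (291−50)/291 = 0.8282; (291−70)/291 = 0.7595; (291−130)/291 = 0.5533; (291−280)/291 = 0.0378.
Squared: 0.6859; 0.5768; 0.3061; 0.0014.
Sum = 1.570175; P₂ = 1.570175 / 11 = 0.1427.

0.1427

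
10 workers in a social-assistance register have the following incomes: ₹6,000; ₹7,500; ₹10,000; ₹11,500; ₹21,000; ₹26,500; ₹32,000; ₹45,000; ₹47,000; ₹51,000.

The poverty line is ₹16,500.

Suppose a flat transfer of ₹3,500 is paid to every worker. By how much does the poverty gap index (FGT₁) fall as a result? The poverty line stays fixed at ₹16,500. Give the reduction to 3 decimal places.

Before: below the line — ₹6,000, ₹7,500, ₹10,000, ₹11,500; poverty gap index (FGT₁) = 0.18788.
After the ₹3,500 transfer: below the line — ₹9,500, ₹11,000, ₹13,500, ₹15,000; poverty gap index (FGT₁) = 0.10303.
Reduction = 0.18788 − 0.10303 = 0.085.

0.085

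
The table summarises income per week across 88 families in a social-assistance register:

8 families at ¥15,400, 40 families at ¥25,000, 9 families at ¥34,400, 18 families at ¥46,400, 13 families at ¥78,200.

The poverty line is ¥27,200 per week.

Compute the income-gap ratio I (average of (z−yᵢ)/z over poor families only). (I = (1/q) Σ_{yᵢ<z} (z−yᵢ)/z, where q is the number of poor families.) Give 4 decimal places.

Below z: 8×¥15,400, 40×¥25,000 (q = 48 of N = 88).
Relative gaps: 0.4338 (×8), 0.0809 (×40); sum = 6.705882.
I averages over the q = 48 poor units only: 6.705882 / 48 = 0.1397.

0.1397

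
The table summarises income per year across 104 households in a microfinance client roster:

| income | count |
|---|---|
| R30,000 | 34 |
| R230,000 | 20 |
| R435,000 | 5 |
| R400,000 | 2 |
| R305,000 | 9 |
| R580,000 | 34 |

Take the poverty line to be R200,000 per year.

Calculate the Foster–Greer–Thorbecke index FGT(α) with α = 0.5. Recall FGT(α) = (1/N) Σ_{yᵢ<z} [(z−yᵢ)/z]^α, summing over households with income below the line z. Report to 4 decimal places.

Incomes under z: 34×R30,000 (q = 34 of N = 104).
Relative gaps: (200000−30000)/200000 = 0.8500 (×34).
Raised to α = 0.5: 0.92195 (×34).
Sum = 31.346451; FGT(0.5) = 31.346451 / 104 = 0.3014.

0.3014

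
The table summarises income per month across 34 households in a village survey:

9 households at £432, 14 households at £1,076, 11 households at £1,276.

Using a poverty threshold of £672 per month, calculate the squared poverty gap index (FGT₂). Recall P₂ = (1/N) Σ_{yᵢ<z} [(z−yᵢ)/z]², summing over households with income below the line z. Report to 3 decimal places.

Below the line: 9×£432 (q = 9 of N = 34).
Shortfall ratios: (672−432)/672 = 0.3571 (×9).
Squared: 0.1276 (×9).
Sum = 1.147959; P₂ = 1.147959 / 34 = 0.034.

0.034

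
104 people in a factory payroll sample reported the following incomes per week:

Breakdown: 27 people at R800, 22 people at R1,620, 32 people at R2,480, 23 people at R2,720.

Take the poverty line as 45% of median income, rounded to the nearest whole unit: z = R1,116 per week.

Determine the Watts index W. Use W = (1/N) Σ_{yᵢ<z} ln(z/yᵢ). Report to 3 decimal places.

Poor units: 27×R800 (q = 27 of N = 104).
Log gaps: ln(1116/800) = 0.3329 (×27).
W = 8.988149 / 104 = 0.086.

0.086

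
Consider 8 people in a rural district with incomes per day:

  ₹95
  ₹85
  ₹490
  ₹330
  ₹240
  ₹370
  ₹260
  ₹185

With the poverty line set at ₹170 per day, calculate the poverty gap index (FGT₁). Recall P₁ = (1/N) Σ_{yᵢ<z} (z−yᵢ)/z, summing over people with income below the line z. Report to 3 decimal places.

Below z: ₹85, ₹95 (q = 2 of N = 8).
Gap ratios (z−y)/z: (170−85)/170 = 0.5000; (170−95)/170 = 0.4412.
Σ = 0.941176. Dividing by the full population N = 8 gives P₁ = 0.118.

0.118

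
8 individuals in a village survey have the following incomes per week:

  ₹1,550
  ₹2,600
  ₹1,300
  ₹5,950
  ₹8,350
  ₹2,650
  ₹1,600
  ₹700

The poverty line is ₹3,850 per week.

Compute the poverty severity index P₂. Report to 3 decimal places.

0.251

Below the line: ₹700, ₹1,300, ₹1,550, ₹1,600, ₹2,600, ₹2,650 (q = 6 of N = 8).
Gap ratios (z−y)/z: (3850−700)/3850 = 0.8182; (3850−1300)/3850 = 0.6623; (3850−1550)/3850 = 0.5974; (3850−1600)/3850 = 0.5844; (3850−2600)/3850 = 0.3247; (3850−2650)/3850 = 0.3117.
Squared: 0.6694; 0.4387; 0.3569; 0.3415; 0.1054; 0.0971.
Sum = 2.009108; P₂ = 2.009108 / 8 = 0.251.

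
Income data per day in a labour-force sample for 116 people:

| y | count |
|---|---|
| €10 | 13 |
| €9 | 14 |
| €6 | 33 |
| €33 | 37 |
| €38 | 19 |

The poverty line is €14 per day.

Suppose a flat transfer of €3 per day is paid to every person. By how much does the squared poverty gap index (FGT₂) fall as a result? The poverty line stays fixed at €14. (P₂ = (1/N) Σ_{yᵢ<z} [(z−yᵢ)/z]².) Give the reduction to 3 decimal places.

Before: below the line — 33×€6, 14×€9, 13×€10; squared poverty gap index (FGT₂) = 0.11743.
After the €3 transfer: below the line — 33×€9, 14×€12, 13×€13; squared poverty gap index (FGT₂) = 0.03932.
Reduction = 0.11743 − 0.03932 = 0.078.

0.078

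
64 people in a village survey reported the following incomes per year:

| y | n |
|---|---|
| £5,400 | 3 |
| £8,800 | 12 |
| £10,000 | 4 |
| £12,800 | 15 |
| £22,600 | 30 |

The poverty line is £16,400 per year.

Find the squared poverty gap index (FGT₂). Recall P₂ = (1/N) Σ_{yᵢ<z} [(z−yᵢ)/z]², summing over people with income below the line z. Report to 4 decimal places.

Below z: 3×£5,400, 12×£8,800, 4×£10,000, 15×£12,800 (q = 34 of N = 64).
Gap ratios (z−y)/z: (16400−5400)/16400 = 0.6707 (×3); (16400−8800)/16400 = 0.4634 (×12); (16400−10000)/16400 = 0.3902 (×4); (16400−12800)/16400 = 0.2195 (×15).
Squared: 0.4499 (×3); 0.2148 (×12); 0.1523 (×4); 0.0482 (×15).
Sum = 5.258626; P₂ = 5.258626 / 64 = 0.0822.

0.0822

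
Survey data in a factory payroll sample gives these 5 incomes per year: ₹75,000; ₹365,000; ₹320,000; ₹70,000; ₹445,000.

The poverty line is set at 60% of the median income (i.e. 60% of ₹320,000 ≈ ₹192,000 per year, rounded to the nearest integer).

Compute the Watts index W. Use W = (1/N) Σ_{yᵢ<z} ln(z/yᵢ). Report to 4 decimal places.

Poor units: ₹70,000, ₹75,000 (q = 2 of N = 5).
ln(z/y) terms: ln(192000/70000) = 1.0090; ln(192000/75000) = 0.9400.
W = 1.949007 / 5 = 0.3898.

0.3898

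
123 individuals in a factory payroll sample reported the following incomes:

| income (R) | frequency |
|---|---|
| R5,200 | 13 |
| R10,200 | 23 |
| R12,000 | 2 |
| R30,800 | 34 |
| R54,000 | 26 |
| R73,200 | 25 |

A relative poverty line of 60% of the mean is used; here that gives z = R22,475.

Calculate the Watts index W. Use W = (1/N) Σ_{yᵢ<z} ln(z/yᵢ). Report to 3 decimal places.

Below z: 13×R5,200, 23×R10,200, 2×R12,000 (q = 38 of N = 123).
Log shortfalls: ln(22475/5200) = 1.4637 (×13); ln(22475/10200) = 0.7900 (×23); ln(22475/12000) = 0.6275 (×2).
W = 38.454043 / 123 = 0.313.

0.313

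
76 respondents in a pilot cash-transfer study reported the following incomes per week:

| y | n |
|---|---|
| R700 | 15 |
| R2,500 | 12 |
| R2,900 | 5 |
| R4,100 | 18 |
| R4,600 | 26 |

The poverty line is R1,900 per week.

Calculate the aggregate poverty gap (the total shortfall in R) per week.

R18,000

Below the line: 15×R700 (q = 15 of N = 76).
Individual gaps: 15×(1900−700) = 18000.
Aggregate gap = R18,000.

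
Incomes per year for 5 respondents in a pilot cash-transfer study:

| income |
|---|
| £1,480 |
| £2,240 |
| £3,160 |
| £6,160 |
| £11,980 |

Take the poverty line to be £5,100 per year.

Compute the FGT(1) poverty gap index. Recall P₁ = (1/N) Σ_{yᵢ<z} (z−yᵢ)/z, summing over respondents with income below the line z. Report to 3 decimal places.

0.330

Incomes under z: £1,480, £2,240, £3,160 (q = 3 of N = 5).
Gap ratios (z−y)/z: (5100−1480)/5100 = 0.7098; (5100−2240)/5100 = 0.5608; (5100−3160)/5100 = 0.3804.
Σ = 1.650980. Dividing by the full population N = 5 gives P₁ = 0.330.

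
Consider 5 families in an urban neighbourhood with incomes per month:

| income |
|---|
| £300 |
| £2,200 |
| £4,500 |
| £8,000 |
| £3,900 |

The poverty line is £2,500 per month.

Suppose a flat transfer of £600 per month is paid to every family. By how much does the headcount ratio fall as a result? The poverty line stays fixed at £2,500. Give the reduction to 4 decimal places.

Before: below the line — £300, £2,200; headcount ratio = 0.400000.
After the £600 transfer: below the line — £900; headcount ratio = 0.200000.
Reduction = 0.400000 − 0.200000 = 0.2000.

0.2000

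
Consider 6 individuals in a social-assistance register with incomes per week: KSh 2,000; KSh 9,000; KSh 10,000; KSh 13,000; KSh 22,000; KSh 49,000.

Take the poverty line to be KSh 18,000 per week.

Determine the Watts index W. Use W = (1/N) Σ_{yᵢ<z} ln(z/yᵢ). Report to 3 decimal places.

0.634

Below z: KSh 2,000, KSh 9,000, KSh 10,000, KSh 13,000 (q = 4 of N = 6).
Log shortfalls: ln(18000/2000) = 2.1972; ln(18000/9000) = 0.6931; ln(18000/10000) = 0.5878; ln(18000/13000) = 0.3254.
W = 3.803581 / 6 = 0.634.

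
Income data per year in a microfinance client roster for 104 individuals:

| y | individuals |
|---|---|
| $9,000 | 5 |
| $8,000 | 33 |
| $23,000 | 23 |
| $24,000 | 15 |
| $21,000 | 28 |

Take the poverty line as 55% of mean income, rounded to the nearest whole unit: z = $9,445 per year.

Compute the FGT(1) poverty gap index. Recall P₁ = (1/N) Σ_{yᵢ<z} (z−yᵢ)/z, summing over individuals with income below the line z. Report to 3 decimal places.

Incomes under z: 33×$8,000, 5×$9,000 (q = 38 of N = 104).
Normalized shortfalls: (9445−8000)/9445 = 0.1530 (×33); (9445−9000)/9445 = 0.0471 (×5).
Sum of shortfalls = 5.284277; P₁ averages over all N: 5.284277 / 104 = 0.051.

0.051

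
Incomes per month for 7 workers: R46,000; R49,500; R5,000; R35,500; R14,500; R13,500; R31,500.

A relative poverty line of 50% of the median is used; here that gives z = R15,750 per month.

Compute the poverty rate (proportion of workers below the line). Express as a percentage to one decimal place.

3 of the 7 workers have income below R15,750.
H = 3/7 = 42.9%.

42.9%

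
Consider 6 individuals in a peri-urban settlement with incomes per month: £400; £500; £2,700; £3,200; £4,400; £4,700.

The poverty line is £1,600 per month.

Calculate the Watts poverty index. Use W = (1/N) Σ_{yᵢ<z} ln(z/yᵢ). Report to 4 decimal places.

0.4249

Below z: £400, £500 (q = 2 of N = 6).
Log gaps: ln(1600/400) = 1.3863; ln(1600/500) = 1.1632.
W = 2.549445 / 6 = 0.4249.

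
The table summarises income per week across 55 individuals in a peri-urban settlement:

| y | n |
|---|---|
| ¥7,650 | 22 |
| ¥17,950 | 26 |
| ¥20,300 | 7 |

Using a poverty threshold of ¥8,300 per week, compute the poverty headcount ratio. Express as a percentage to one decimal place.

22 of the 55 individuals have income below ¥8,300.
H = 22/55 = 40.0%.

40.0%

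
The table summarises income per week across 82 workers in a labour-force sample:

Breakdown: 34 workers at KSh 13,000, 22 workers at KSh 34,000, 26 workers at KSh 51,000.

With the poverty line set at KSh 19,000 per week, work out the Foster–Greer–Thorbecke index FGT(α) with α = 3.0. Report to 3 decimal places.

0.013

Incomes under z: 34×KSh 13,000 (q = 34 of N = 82).
Relative gaps: (19000−13000)/19000 = 0.3158 (×34).
Raised to α = 3.0: 0.03149 (×34).
Sum = 1.070710; FGT(3.0) = 1.070710 / 82 = 0.013.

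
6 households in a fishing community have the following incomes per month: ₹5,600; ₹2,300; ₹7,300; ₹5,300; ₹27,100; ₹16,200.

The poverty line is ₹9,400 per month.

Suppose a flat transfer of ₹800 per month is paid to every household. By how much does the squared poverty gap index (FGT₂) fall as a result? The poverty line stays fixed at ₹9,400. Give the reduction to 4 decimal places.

0.0468

Before: below the line — ₹2,300, ₹5,300, ₹5,600, ₹7,300; squared poverty gap index (FGT₂) = 0.162347.
After the ₹800 transfer: below the line — ₹3,100, ₹6,100, ₹6,400, ₹8,100; squared poverty gap index (FGT₂) = 0.115569.
Reduction = 0.162347 − 0.115569 = 0.0468.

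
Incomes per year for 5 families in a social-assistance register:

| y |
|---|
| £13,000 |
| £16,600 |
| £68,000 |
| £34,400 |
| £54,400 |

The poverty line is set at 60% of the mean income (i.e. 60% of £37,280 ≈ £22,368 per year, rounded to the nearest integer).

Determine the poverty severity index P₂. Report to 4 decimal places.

0.0484

Below z: £13,000, £16,600 (q = 2 of N = 5).
Gap ratios (z−y)/z: (22368−13000)/22368 = 0.4188; (22368−16600)/22368 = 0.2579.
Squared: 0.1754; 0.0665.
Sum = 0.241900; P₂ = 0.241900 / 5 = 0.0484.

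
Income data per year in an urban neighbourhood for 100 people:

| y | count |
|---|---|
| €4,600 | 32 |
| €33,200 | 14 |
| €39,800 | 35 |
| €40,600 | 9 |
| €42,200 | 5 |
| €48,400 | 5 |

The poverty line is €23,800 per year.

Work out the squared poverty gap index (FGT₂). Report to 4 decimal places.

Below the line: 32×€4,600 (q = 32 of N = 100).
Relative gaps: (23800−4600)/23800 = 0.8067 (×32).
Squared: 0.6508 (×32).
Sum = 20.825648; P₂ = 20.825648 / 100 = 0.2083.

0.2083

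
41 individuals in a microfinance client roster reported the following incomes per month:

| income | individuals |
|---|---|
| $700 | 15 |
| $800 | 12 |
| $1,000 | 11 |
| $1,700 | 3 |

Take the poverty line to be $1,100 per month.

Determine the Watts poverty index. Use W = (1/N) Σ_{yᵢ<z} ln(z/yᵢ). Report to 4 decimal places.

0.2841

Incomes under z: 15×$700, 12×$800, 11×$1,000 (q = 38 of N = 41).
Log gaps: ln(1100/700) = 0.4520 (×15); ln(1100/800) = 0.3185 (×12); ln(1100/1000) = 0.0953 (×11).
W = 11.649634 / 41 = 0.2841.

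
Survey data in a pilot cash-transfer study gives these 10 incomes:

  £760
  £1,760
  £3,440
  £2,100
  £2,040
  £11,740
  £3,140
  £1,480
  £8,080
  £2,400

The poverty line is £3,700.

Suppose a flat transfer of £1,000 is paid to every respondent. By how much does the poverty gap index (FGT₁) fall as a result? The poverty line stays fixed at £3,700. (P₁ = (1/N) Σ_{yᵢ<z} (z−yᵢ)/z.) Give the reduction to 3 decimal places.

Before: below the line — £760, £1,480, £1,760, £2,040, £2,100, £2,400, £3,140, £3,440; poverty gap index (FGT₁) = 0.33730.
After the £1,000 transfer: below the line — £1,760, £2,480, £2,760, £3,040, £3,100, £3,400; poverty gap index (FGT₁) = 0.15297.
Reduction = 0.33730 − 0.15297 = 0.184.

0.184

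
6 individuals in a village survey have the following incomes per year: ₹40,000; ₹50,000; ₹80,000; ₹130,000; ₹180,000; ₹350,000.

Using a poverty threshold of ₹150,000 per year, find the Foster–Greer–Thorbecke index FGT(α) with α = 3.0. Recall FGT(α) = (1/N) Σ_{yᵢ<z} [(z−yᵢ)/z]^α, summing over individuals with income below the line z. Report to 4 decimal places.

0.1324

Incomes under z: ₹40,000, ₹50,000, ₹80,000, ₹130,000 (q = 4 of N = 6).
Normalized shortfalls: (150000−40000)/150000 = 0.7333; (150000−50000)/150000 = 0.6667; (150000−80000)/150000 = 0.4667; (150000−130000)/150000 = 0.1333.
Raised to α = 3.0: 0.39437; 0.29630; 0.10163; 0.00237.
Sum = 0.794667; FGT(3.0) = 0.794667 / 6 = 0.1324.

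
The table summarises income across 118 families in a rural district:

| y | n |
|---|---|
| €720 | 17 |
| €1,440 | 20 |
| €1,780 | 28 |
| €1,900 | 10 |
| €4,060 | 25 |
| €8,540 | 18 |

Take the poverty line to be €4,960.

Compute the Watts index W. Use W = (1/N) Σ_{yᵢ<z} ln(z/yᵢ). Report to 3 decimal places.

0.855

Poor units: 17×€720, 20×€1,440, 28×€1,780, 10×€1,900, 25×€4,060 (q = 100 of N = 118).
ln(z/y) terms: ln(4960/720) = 1.9299 (×17); ln(4960/1440) = 1.2368 (×20); ln(4960/1780) = 1.0248 (×28); ln(4960/1900) = 0.9596 (×10); ln(4960/4060) = 0.2002 (×25).
W = 100.838994 / 118 = 0.855.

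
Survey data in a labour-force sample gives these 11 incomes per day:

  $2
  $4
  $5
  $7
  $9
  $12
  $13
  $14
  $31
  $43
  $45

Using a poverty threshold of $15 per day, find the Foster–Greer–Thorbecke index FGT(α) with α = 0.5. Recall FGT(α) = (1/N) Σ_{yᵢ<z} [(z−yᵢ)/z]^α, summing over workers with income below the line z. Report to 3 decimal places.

0.458

Poor units: $2, $4, $5, $7, $9, $12, $13, $14 (q = 8 of N = 11).
Normalized shortfalls: (15−2)/15 = 0.8667; (15−4)/15 = 0.7333; (15−5)/15 = 0.6667; (15−7)/15 = 0.5333; (15−9)/15 = 0.4000; (15−12)/15 = 0.2000; (15−13)/15 = 0.1333; (15−14)/15 = 0.0667.
Raised to α = 0.5: 0.93095; 0.85635; 0.81650; 0.73030; 0.63246; 0.44721; 0.36515; 0.25820.
Sum = 5.037108; FGT(0.5) = 5.037108 / 11 = 0.458.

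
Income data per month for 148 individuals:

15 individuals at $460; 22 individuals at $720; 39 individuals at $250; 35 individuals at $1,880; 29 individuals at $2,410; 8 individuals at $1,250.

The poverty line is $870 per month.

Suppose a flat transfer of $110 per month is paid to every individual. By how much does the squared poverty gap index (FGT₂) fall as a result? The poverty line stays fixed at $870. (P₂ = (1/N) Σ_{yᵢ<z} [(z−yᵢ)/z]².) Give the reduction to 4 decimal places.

Before: below the line — 39×$250, 15×$460, 22×$720; squared poverty gap index (FGT₂) = 0.160756.
After the $110 transfer: below the line — 39×$360, 15×$570, 22×$830; squared poverty gap index (FGT₂) = 0.102919.
Reduction = 0.160756 − 0.102919 = 0.0578.

0.0578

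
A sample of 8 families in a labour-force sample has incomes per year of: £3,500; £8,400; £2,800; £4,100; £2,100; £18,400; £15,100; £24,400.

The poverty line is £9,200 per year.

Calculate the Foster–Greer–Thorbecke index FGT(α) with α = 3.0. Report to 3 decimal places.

Below z: £2,100, £2,800, £3,500, £4,100, £8,400 (q = 5 of N = 8).
Relative gaps: (9200−2100)/9200 = 0.7717; (9200−2800)/9200 = 0.6957; (9200−3500)/9200 = 0.6196; (9200−4100)/9200 = 0.5543; (9200−8400)/9200 = 0.0870.
Raised to α = 3.0: 0.45963; 0.33665; 0.23783; 0.17035; 0.00066.
Sum = 1.205118; FGT(3.0) = 1.205118 / 8 = 0.151.

0.151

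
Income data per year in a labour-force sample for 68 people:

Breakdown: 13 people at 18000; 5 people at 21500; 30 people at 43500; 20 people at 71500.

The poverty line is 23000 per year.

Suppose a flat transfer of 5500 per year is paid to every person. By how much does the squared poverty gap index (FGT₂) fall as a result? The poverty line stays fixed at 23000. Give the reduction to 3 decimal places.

0.009

Before: below the line — 13×18000, 5×21500; squared poverty gap index (FGT₂) = 0.00935.
After the 5500 transfer: below the line — none; squared poverty gap index (FGT₂) = 0.00000.
Reduction = 0.00935 − 0.00000 = 0.009.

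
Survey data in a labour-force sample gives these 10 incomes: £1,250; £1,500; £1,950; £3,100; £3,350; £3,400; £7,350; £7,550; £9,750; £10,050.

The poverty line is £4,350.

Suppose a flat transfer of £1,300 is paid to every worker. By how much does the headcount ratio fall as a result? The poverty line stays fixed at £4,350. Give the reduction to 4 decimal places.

0.3000

Before: below the line — £1,250, £1,500, £1,950, £3,100, £3,350, £3,400; headcount ratio = 0.600000.
After the £1,300 transfer: below the line — £2,550, £2,800, £3,250; headcount ratio = 0.300000.
Reduction = 0.600000 − 0.300000 = 0.3000.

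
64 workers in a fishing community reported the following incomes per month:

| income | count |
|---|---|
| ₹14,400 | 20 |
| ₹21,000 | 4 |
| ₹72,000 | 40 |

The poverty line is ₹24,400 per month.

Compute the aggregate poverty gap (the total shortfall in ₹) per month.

₹213,600

Incomes under z: 20×₹14,400, 4×₹21,000 (q = 24 of N = 64).
Individual gaps: 20×(24400−14400) = 200000; 4×(24400−21000) = 13600.
Aggregate gap = ₹213,600.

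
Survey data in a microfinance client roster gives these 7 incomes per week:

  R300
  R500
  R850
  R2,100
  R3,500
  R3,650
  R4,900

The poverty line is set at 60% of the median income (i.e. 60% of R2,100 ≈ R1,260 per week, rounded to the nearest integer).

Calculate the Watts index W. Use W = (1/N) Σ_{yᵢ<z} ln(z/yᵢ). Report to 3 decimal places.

Incomes under z: R300, R500, R850 (q = 3 of N = 7).
Log gaps: ln(1260/300) = 1.4351; ln(1260/500) = 0.9243; ln(1260/850) = 0.3936.
W = 2.752974 / 7 = 0.393.

0.393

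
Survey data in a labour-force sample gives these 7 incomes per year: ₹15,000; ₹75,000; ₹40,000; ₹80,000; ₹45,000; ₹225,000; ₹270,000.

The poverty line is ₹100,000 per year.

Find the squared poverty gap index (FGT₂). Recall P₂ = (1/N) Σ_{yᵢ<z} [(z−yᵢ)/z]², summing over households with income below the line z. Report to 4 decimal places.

0.2125

Below z: ₹15,000, ₹40,000, ₹45,000, ₹75,000, ₹80,000 (q = 5 of N = 7).
Gap ratios (z−y)/z: (100000−15000)/100000 = 0.8500; (100000−40000)/100000 = 0.6000; (100000−45000)/100000 = 0.5500; (100000−75000)/100000 = 0.2500; (100000−80000)/100000 = 0.2000.
Squared: 0.7225; 0.3600; 0.3025; 0.0625; 0.0400.
Sum = 1.487500; P₂ = 1.487500 / 7 = 0.2125.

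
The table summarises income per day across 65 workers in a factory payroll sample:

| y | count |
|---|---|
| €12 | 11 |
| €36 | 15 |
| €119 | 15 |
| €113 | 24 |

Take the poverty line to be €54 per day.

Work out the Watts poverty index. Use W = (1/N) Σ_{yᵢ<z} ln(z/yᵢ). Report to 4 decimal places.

Below z: 11×€12, 15×€36 (q = 26 of N = 65).
Log gaps: ln(54/12) = 1.5041 (×11); ln(54/36) = 0.4055 (×15).
W = 22.626828 / 65 = 0.3481.

0.3481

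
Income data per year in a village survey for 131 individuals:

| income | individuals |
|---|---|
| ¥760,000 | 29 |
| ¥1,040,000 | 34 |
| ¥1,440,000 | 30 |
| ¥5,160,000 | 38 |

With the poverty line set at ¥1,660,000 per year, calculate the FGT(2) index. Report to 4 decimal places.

Below z: 29×¥760,000, 34×¥1,040,000, 30×¥1,440,000 (q = 93 of N = 131).
Gap ratios (z−y)/z: (1660000−760000)/1660000 = 0.5422 (×29); (1660000−1040000)/1660000 = 0.3735 (×34); (1660000−1440000)/1660000 = 0.1325 (×30).
Squared: 0.2939 (×29); 0.1395 (×34); 0.0176 (×30).
Sum = 13.794310; P₂ = 13.794310 / 131 = 0.1053.

0.1053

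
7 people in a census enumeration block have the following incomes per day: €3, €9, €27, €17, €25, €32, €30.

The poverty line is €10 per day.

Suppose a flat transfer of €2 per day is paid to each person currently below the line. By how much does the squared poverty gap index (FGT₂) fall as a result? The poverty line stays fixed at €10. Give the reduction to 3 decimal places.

Before: below the line — €3, €9; squared poverty gap index (FGT₂) = 0.07143.
After the €2 transfer: below the line — €5; squared poverty gap index (FGT₂) = 0.03571.
Reduction = 0.07143 − 0.03571 = 0.036.

0.036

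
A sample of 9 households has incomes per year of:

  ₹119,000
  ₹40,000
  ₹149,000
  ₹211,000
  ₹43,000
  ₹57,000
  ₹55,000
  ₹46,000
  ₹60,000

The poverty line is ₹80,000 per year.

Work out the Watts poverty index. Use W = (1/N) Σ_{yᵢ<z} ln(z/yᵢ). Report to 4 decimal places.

Incomes under z: ₹40,000, ₹43,000, ₹46,000, ₹55,000, ₹57,000, ₹60,000 (q = 6 of N = 9).
Log shortfalls: ln(80000/40000) = 0.6931; ln(80000/43000) = 0.6208; ln(80000/46000) = 0.5534; ln(80000/55000) = 0.3747; ln(80000/57000) = 0.3390; ln(80000/60000) = 0.2877.
W = 2.868710 / 9 = 0.3187.

0.3187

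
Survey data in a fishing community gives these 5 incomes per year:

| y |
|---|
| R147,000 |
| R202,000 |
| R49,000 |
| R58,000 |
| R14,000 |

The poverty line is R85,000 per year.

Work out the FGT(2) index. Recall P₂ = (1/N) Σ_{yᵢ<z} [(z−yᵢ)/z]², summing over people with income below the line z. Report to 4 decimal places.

Poor units: R14,000, R49,000, R58,000 (q = 3 of N = 5).
Shortfall ratios: (85000−14000)/85000 = 0.8353; (85000−49000)/85000 = 0.4235; (85000−58000)/85000 = 0.3176.
Squared: 0.6977; 0.1794; 0.1009.
Sum = 0.977993; P₂ = 0.977993 / 5 = 0.1956.

0.1956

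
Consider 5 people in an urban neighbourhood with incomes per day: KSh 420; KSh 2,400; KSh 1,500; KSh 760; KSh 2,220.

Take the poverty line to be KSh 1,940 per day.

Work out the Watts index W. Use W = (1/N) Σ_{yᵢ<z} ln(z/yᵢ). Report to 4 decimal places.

0.5449

Below the line: KSh 420, KSh 760, KSh 1,500 (q = 3 of N = 5).
Log shortfalls: ln(1940/420) = 1.5302; ln(1940/760) = 0.9371; ln(1940/1500) = 0.2572.
W = 2.724536 / 5 = 0.5449.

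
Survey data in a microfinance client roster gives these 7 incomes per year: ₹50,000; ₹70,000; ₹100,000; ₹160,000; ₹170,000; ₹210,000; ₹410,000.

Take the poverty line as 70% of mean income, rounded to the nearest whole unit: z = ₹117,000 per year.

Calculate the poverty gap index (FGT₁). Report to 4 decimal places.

Below z: ₹50,000, ₹70,000, ₹100,000 (q = 3 of N = 7).
Normalized shortfalls: (117000−50000)/117000 = 0.5726; (117000−70000)/117000 = 0.4017; (117000−100000)/117000 = 0.1453.
Σ = 1.119658. Dividing by the full population N = 7 gives P₁ = 0.1600.

0.1600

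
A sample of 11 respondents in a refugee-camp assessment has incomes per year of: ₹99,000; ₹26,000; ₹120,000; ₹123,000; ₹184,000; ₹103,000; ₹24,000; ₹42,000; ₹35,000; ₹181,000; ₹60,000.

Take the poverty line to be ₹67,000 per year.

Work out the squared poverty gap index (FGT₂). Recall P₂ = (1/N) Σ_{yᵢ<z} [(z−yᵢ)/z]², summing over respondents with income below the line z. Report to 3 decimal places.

Poor units: ₹24,000, ₹26,000, ₹35,000, ₹42,000, ₹60,000 (q = 5 of N = 11).
Gap ratios (z−y)/z: (67000−24000)/67000 = 0.6418; (67000−26000)/67000 = 0.6119; (67000−35000)/67000 = 0.4776; (67000−42000)/67000 = 0.3731; (67000−60000)/67000 = 0.1045.
Squared: 0.4119; 0.3745; 0.2281; 0.1392; 0.0109.
Sum = 1.164625; P₂ = 1.164625 / 11 = 0.106.

0.106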